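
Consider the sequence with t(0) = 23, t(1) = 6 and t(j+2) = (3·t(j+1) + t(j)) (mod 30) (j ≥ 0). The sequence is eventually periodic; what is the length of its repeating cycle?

Computing terms: t(0) = 23; t(1) = 6; t(2) = 11; t(3) = 9; t(4) = 8; t(5) = 3; t(6) = 17; t(7) = 24; t(8) = 29; t(9) = 21; t(10) = 2; t(11) = 27; t(12) = 23; t(13) = 6.
The sequence repeats with period 12.

12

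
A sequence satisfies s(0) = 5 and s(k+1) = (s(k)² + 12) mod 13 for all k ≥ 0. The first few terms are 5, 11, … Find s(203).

Listing terms: s(0) = 5; s(1) = 11; s(2) = 3; s(3) = 8; s(4) = 11.
Since s(4) = s(1) = 11, the sequence is eventually periodic: after a pre-period of length 1 it cycles with period 3.
For k ≥ 1, s(k) depends only on (k - 1) mod 3. (203 - 1) mod 3 = 1, so s(203) = s(2) = 3.

3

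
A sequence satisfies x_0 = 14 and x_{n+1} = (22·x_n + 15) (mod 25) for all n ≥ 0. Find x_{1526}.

Computing terms: x_0 = 14,  x_1 = 23,  x_2 = 21,  x_3 = 2,  x_4 = 9,  x_5 = 13,  x_6 = 1,  x_7 = 12,  x_8 = 4,  x_9 = 3,  x_{10} = 6,  x_{11} = 22,  x_{12} = 24,  x_{13} = 18,  x_{14} = 11,  x_{15} = 7,  x_{16} = 19,  x_{17} = 8,  x_{18} = 16,  x_{19} = 17,  x_{20} = 14.
Since x_{20} = x_0 = 14, the sequence is periodic with period 20.
(1526 - 0) mod 20 = 6, so x_{1526} = x_6 = 1.

1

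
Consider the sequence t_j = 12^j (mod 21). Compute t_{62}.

18

We have t_0 = 1,  t_1 = 12,  t_2 = 18,  t_3 = 6,  t_4 = 9,  t_5 = 3,  t_6 = 15,  t_7 = 12.
Since t_7 = t_1 = 12, the sequence is eventually periodic: after a pre-period of length 1 it cycles with period 6.
For j ≥ 1, t_j depends only on (j - 1) mod 6. (62 - 1) mod 6 = 1, so t_{62} = t_2 = 18.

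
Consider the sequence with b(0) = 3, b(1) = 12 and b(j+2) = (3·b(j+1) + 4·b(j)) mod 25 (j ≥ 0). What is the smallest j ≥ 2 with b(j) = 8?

8

Computing terms: b(0) = 3,  b(1) = 12,  b(2) = 23,  b(3) = 17,  b(4) = 18,  b(5) = 22,  b(6) = 13,  b(7) = 2,  b(8) = 8,  b(9) = 7,  b(10) = 3,  b(11) = 12.
Since (b(10), b(11)) = (b(0), b(1)) = (3, 12) (two consecutive terms determine the rest), the sequence is periodic with period 10.
The value 8 first appears (with j ≥ 2) at b(8).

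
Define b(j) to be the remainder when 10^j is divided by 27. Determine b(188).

We have b(1) = 10, b(2) = 19, b(3) = 1, b(4) = 10.
Since b(4) = b(1) = 10, the sequence is periodic with period 3.
So b(188) = b(1 + ((188-1) mod 3)) = b(2) = 19.

19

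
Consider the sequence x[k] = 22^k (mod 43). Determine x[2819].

Listing terms: x[1] = 22,  x[2] = 11,  x[3] = 27,  x[4] = 35,  x[5] = 39,  x[6] = 41,  x[7] = 42,  x[8] = 21,  x[9] = 32,  x[10] = 16,  x[11] = 8,  x[12] = 4,  x[13] = 2,  x[14] = 1,  x[15] = 22.
The sequence repeats with period 14.
So x[2819] = x[1 + ((2819-1) mod 14)] = x[5] = 39.

39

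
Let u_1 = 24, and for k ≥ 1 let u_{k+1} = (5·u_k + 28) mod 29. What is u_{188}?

8

u_1 = 24, u_2 = 3, u_3 = 14, u_4 = 11, u_5 = 25, u_6 = 8, u_7 = 10, u_8 = 20, u_9 = 12, u_{10} = 1, u_{11} = 4, u_{12} = 19, u_{13} = 7, u_{14} = 5, u_{15} = 24.
The sequence repeats with period 14.
So u_{188} = u_{1 + ((188-1) mod 14)} = u_6 = 8.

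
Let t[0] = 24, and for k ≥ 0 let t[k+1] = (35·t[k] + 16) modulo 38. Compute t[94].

28

We have t[0] = 24, t[1] = 20, t[2] = 32, t[3] = 34, t[4] = 28, t[5] = 8, t[6] = 30, t[7] = 2, t[8] = 10, t[9] = 24.
Since t[9] = t[0] = 24, the sequence is periodic with period 9.
(94 - 0) mod 9 = 4, so t[94] = t[4] = 28.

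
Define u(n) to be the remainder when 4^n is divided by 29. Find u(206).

23

Listing terms: u(1) = 4,  u(2) = 16,  u(3) = 6,  u(4) = 24,  u(5) = 9,  u(6) = 7,  u(7) = 28,  u(8) = 25,  u(9) = 13,  u(10) = 23,  u(11) = 5,  u(12) = 20,  u(13) = 22,  u(14) = 1,  u(15) = 4.
The sequence repeats with period 14.
So u(206) = u(1 + ((206-1) mod 14)) = u(10) = 23.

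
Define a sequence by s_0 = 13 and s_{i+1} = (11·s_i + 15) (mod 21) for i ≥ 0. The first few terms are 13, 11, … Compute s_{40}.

We have s_0 = 13,  s_1 = 11,  s_2 = 10,  s_3 = 20,  s_4 = 4,  s_5 = 17,  s_6 = 13.
Since s_6 = s_0 = 13, the sequence is periodic with period 6.
So s_{40} = s_{0 + ((40-0) mod 6)} = s_4 = 4.

4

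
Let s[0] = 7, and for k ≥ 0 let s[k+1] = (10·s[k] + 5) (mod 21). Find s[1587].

16

We have s[0] = 7,  s[1] = 12,  s[2] = 20,  s[3] = 16,  s[4] = 18,  s[5] = 17,  s[6] = 7.
The sequence repeats with period 6.
So s[1587] = s[0 + ((1587-0) mod 6)] = s[3] = 16.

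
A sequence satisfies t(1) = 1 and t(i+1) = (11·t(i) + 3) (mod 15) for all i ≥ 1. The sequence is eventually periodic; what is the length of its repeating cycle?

Listing terms: t(1) = 1,  t(2) = 14,  t(3) = 7,  t(4) = 5,  t(5) = 13,  t(6) = 11,  t(7) = 4,  t(8) = 2,  t(9) = 10,  t(10) = 8,  t(11) = 1.
Since t(11) = t(1) = 1, the sequence is periodic with period 10.

10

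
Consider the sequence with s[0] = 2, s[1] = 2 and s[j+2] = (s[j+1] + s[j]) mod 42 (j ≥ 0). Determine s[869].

s[0] = 2; s[1] = 2; s[2] = 4; s[3] = 6; s[4] = 10; s[5] = 16; s[6] = 26; s[7] = 0; s[8] = 26; s[9] = 26; s[10] = 10; s[11] = 36; s[12] = 4; s[13] = 40; s[14] = 2; s[15] = 0; s[16] = 2; s[17] = 2.
Since (s[16], s[17]) = (s[0], s[1]) = (2, 2) (two consecutive terms determine the rest), the sequence is periodic with period 16.
(869 - 0) mod 16 = 5, so s[869] = s[5] = 16.

16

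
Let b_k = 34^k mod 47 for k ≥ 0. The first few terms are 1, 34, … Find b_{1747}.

18

b_0 = 1,  b_1 = 34,  b_2 = 28,  b_3 = 12,  b_4 = 32,  b_5 = 7,  b_6 = 3,  b_7 = 8,  b_8 = 37,  b_9 = 36,  b_{10} = 2,  b_{11} = 21,  b_{12} = 9,  b_{13} = 24,  b_{14} = 17,  b_{15} = 14,  b_{16} = 6,  b_{17} = 16,  b_{18} = 27,  b_{19} = 25,  b_{20} = 4,  b_{21} = 42,  b_{22} = 18,  b_{23} = 1.
Since b_{23} = b_0 = 1, the sequence is periodic with period 23.
(1747 - 0) mod 23 = 22, so b_{1747} = b_{22} = 18.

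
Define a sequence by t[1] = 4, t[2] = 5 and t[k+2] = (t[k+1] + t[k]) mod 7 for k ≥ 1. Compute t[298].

We have t[1] = 4; t[2] = 5; t[3] = 2; t[4] = 0; t[5] = 2; t[6] = 2; t[7] = 4; t[8] = 6; t[9] = 3; t[10] = 2; t[11] = 5; t[12] = 0; t[13] = 5; t[14] = 5; t[15] = 3; t[16] = 1; t[17] = 4; t[18] = 5.
The sequence repeats with period 16.
(298 - 1) mod 16 = 9, so t[298] = t[10] = 2.

2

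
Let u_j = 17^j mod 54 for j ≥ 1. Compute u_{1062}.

1

Listing terms: u_1 = 17,  u_2 = 19,  u_3 = 53,  u_4 = 37,  u_5 = 35,  u_6 = 1,  u_7 = 17.
The sequence repeats with period 6.
So u_{1062} = u_{1 + ((1062-1) mod 6)} = u_6 = 1.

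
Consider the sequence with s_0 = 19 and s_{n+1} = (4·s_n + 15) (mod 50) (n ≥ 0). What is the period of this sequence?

10

Computing terms: s_0 = 19; s_1 = 41; s_2 = 29; s_3 = 31; s_4 = 39; s_5 = 21; s_6 = 49; s_7 = 11; s_8 = 9; s_9 = 1; s_{10} = 19.
Since s_{10} = s_0 = 19, the sequence is periodic with period 10.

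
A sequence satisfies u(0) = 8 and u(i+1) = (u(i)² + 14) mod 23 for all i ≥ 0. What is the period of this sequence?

3

Computing terms: u(0) = 8, u(1) = 9, u(2) = 3, u(3) = 0, u(4) = 14, u(5) = 3.
Since u(5) = u(2) = 3, the sequence is eventually periodic: after a pre-period of length 2 it cycles with period 3.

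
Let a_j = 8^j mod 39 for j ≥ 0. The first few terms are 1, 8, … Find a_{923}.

5

We have a_0 = 1,  a_1 = 8,  a_2 = 25,  a_3 = 5,  a_4 = 1.
Since a_4 = a_0 = 1, the sequence is periodic with period 4.
(923 - 0) mod 4 = 3, so a_{923} = a_3 = 5.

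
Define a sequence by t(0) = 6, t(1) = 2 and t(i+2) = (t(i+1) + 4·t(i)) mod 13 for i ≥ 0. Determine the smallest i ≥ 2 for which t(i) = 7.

Listing terms: t(0) = 6; t(1) = 2; t(2) = 0; t(3) = 8; t(4) = 8; t(5) = 1; t(6) = 7; t(7) = 11; t(8) = 0; t(9) = 5; t(10) = 5; t(11) = 12; t(12) = 6; t(13) = 2.
Since (t(12), t(13)) = (t(0), t(1)) = (6, 2) (two consecutive terms determine the rest), the sequence is periodic with period 12.
The value 7 first appears (with i ≥ 2) at t(6).

6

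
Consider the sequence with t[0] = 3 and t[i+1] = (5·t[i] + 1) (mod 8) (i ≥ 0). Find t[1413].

4

Computing terms: t[0] = 3; t[1] = 0; t[2] = 1; t[3] = 6; t[4] = 7; t[5] = 4; t[6] = 5; t[7] = 2; t[8] = 3.
Since t[8] = t[0] = 3, the sequence is periodic with period 8.
So t[1413] = t[0 + ((1413-0) mod 8)] = t[5] = 4.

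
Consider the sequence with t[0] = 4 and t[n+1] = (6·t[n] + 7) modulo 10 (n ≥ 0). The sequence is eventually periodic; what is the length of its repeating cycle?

5

Listing terms: t[0] = 4; t[1] = 1; t[2] = 3; t[3] = 5; t[4] = 7; t[5] = 9; t[6] = 1.
Since t[6] = t[1] = 1, the sequence is eventually periodic: after a pre-period of length 1 it cycles with period 5.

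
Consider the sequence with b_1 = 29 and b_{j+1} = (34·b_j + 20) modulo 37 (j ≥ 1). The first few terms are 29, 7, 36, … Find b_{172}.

29

We have b_1 = 29,  b_2 = 7,  b_3 = 36,  b_4 = 23,  b_5 = 25,  b_6 = 19,  b_7 = 0,  b_8 = 20,  b_9 = 34,  b_{10} = 29.
The sequence repeats with period 9.
So b_{172} = b_{1 + ((172-1) mod 9)} = b_1 = 29.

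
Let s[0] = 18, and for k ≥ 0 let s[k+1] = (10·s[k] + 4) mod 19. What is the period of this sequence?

Computing terms: s[0] = 18,  s[1] = 13,  s[2] = 1,  s[3] = 14,  s[4] = 11,  s[5] = 0,  s[6] = 4,  s[7] = 6,  s[8] = 7,  s[9] = 17,  s[10] = 3,  s[11] = 15,  s[12] = 2,  s[13] = 5,  s[14] = 16,  s[15] = 12,  s[16] = 10,  s[17] = 9,  s[18] = 18.
Since s[18] = s[0] = 18, the sequence is periodic with period 18.

18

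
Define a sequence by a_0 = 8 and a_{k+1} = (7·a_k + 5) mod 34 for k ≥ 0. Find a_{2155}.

Computing terms: a_0 = 8, a_1 = 27, a_2 = 24, a_3 = 3, a_4 = 26, a_5 = 17, a_6 = 22, a_7 = 23, a_8 = 30, a_9 = 11, a_{10} = 14, a_{11} = 1, a_{12} = 12, a_{13} = 21, a_{14} = 16, a_{15} = 15, a_{16} = 8.
Since a_{16} = a_0 = 8, the sequence is periodic with period 16.
(2155 - 0) mod 16 = 11, so a_{2155} = a_{11} = 1.

1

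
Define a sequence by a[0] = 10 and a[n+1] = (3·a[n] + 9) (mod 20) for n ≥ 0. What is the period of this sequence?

Listing terms: a[0] = 10,  a[1] = 19,  a[2] = 6,  a[3] = 7,  a[4] = 10.
The sequence repeats with period 4.

4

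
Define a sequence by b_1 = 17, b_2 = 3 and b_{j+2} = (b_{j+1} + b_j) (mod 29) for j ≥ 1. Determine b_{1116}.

Computing terms: b_1 = 17,  b_2 = 3,  b_3 = 20,  b_4 = 23,  b_5 = 14,  b_6 = 8,  b_7 = 22,  b_8 = 1,  b_9 = 23,  b_{10} = 24,  b_{11} = 18,  b_{12} = 13,  b_{13} = 2,  b_{14} = 15,  b_{15} = 17,  b_{16} = 3.
Since (b_{15}, b_{16}) = (b_1, b_2) = (17, 3) (two consecutive terms determine the rest), the sequence is periodic with period 14.
So b_{1116} = b_{1 + ((1116-1) mod 14)} = b_{10} = 24.

24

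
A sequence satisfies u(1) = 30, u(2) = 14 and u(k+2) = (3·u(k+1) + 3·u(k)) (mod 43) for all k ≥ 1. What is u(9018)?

We have u(1) = 30; u(2) = 14; u(3) = 3; u(4) = 8; u(5) = 33; u(6) = 37; u(7) = 38; u(8) = 10; u(9) = 15; u(10) = 32; u(11) = 12; u(12) = 3; u(13) = 2; u(14) = 15; u(15) = 8; u(16) = 26; u(17) = 16; u(18) = 40; u(19) = 39; u(20) = 22; u(21) = 11; u(22) = 13; u(23) = 29; u(24) = 40; u(25) = 35; u(26) = 10; u(27) = 6; u(28) = 5; u(29) = 33; u(30) = 28; u(31) = 11; u(32) = 31; u(33) = 40; u(34) = 41; u(35) = 28; u(36) = 35; u(37) = 17; u(38) = 27; u(39) = 3; u(40) = 4; u(41) = 21; u(42) = 32; u(43) = 30; u(44) = 14.
Since (u(43), u(44)) = (u(1), u(2)) = (30, 14) (two consecutive terms determine the rest), the sequence is periodic with period 42.
So u(9018) = u(1 + ((9018-1) mod 42)) = u(30) = 28.

28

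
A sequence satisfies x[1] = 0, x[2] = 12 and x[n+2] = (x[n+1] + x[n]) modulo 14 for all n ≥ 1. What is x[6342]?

Listing terms: x[1] = 0; x[2] = 12; x[3] = 12; x[4] = 10; x[5] = 8; x[6] = 4; x[7] = 12; x[8] = 2; x[9] = 0; x[10] = 2; x[11] = 2; x[12] = 4; x[13] = 6; x[14] = 10; x[15] = 2; x[16] = 12; x[17] = 0; x[18] = 12.
Since (x[17], x[18]) = (x[1], x[2]) = (0, 12) (two consecutive terms determine the rest), the sequence is periodic with period 16.
(6342 - 1) mod 16 = 5, so x[6342] = x[6] = 4.

4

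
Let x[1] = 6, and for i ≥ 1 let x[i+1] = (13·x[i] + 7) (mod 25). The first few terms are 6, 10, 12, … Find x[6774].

Computing terms: x[1] = 6; x[2] = 10; x[3] = 12; x[4] = 13; x[5] = 1; x[6] = 20; x[7] = 17; x[8] = 3; x[9] = 21; x[10] = 5; x[11] = 22; x[12] = 18; x[13] = 16; x[14] = 15; x[15] = 2; x[16] = 8; x[17] = 11; x[18] = 0; x[19] = 7; x[20] = 23; x[21] = 6.
The sequence repeats with period 20.
So x[6774] = x[1 + ((6774-1) mod 20)] = x[14] = 15.

15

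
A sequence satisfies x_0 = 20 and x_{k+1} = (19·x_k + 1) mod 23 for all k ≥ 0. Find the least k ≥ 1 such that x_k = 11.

x_0 = 20,  x_1 = 13,  x_2 = 18,  x_3 = 21,  x_4 = 9,  x_5 = 11,  x_6 = 3,  x_7 = 12,  x_8 = 22,  x_9 = 5,  x_{10} = 4,  x_{11} = 8,  x_{12} = 15,  x_{13} = 10,  x_{14} = 7,  x_{15} = 19,  x_{16} = 17,  x_{17} = 2,  x_{18} = 16,  x_{19} = 6,  x_{20} = 0,  x_{21} = 1,  x_{22} = 20.
Since x_{22} = x_0 = 20, the sequence is periodic with period 22.
The value 11 first appears (with k ≥ 1) at x_5.

5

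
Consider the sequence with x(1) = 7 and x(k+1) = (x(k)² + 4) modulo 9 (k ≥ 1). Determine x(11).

x(1) = 7; x(2) = 8; x(3) = 5; x(4) = 2; x(5) = 8.
Since x(5) = x(2) = 8, the sequence is eventually periodic: after a pre-period of length 1 it cycles with period 3.
For k ≥ 2, x(k) depends only on (k - 2) mod 3. (11 - 2) mod 3 = 0, so x(11) = x(2) = 8.

8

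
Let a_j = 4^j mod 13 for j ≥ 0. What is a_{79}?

4

a_0 = 1,  a_1 = 4,  a_2 = 3,  a_3 = 12,  a_4 = 9,  a_5 = 10,  a_6 = 1.
The sequence repeats with period 6.
(79 - 0) mod 6 = 1, so a_{79} = a_1 = 4.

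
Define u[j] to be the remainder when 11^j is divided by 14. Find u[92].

Computing terms: u[1] = 11; u[2] = 9; u[3] = 1; u[4] = 11.
The sequence repeats with period 3.
So u[92] = u[1 + ((92-1) mod 3)] = u[2] = 9.

9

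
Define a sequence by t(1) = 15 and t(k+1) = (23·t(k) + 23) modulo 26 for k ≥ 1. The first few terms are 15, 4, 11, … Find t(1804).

16

We have t(1) = 15, t(2) = 4, t(3) = 11, t(4) = 16, t(5) = 1, t(6) = 20, t(7) = 15.
Since t(7) = t(1) = 15, the sequence is periodic with period 6.
(1804 - 1) mod 6 = 3, so t(1804) = t(4) = 16.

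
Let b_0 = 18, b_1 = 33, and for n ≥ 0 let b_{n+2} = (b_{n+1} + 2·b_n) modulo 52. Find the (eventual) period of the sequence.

b_0 = 18; b_1 = 33; b_2 = 17; b_3 = 31; b_4 = 13; b_5 = 23; b_6 = 49; b_7 = 43; b_8 = 37; b_9 = 19; b_{10} = 41; b_{11} = 27; b_{12} = 5; b_{13} = 7; b_{14} = 17; b_{15} = 31.
Since (b_{14}, b_{15}) = (b_2, b_3) = (17, 31) (two consecutive terms determine the rest), the sequence is eventually periodic: after a pre-period of length 2 it cycles with period 12.

12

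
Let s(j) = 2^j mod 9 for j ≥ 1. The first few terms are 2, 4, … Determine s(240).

s(1) = 2,  s(2) = 4,  s(3) = 8,  s(4) = 7,  s(5) = 5,  s(6) = 1,  s(7) = 2.
Since s(7) = s(1) = 2, the sequence is periodic with period 6.
So s(240) = s(1 + ((240-1) mod 6)) = s(6) = 1.

1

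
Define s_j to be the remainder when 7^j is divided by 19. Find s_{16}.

Listing terms: s_0 = 1; s_1 = 7; s_2 = 11; s_3 = 1.
The sequence repeats with period 3.
So s_{16} = s_{0 + ((16-0) mod 3)} = s_1 = 7.

7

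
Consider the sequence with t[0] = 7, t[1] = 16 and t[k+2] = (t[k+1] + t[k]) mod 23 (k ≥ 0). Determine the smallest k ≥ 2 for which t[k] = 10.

We have t[0] = 7, t[1] = 16, t[2] = 0, t[3] = 16, t[4] = 16, t[5] = 9, t[6] = 2, t[7] = 11, t[8] = 13, t[9] = 1, t[10] = 14, t[11] = 15, t[12] = 6, t[13] = 21, t[14] = 4, t[15] = 2, t[16] = 6, t[17] = 8, t[18] = 14, t[19] = 22, t[20] = 13, t[21] = 12, t[22] = 2, t[23] = 14, t[24] = 16, t[25] = 7, t[26] = 0, t[27] = 7, t[28] = 7, t[29] = 14, t[30] = 21, t[31] = 12, t[32] = 10, t[33] = 22, t[34] = 9, t[35] = 8, t[36] = 17, t[37] = 2, t[38] = 19, t[39] = 21, t[40] = 17, t[41] = 15, t[42] = 9, t[43] = 1, t[44] = 10, t[45] = 11, t[46] = 21, t[47] = 9, t[48] = 7, t[49] = 16.
The sequence repeats with period 48.
The value 10 first appears (with k ≥ 2) at t[32].

32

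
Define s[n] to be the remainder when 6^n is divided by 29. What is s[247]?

We have s[0] = 1; s[1] = 6; s[2] = 7; s[3] = 13; s[4] = 20; s[5] = 4; s[6] = 24; s[7] = 28; s[8] = 23; s[9] = 22; s[10] = 16; s[11] = 9; s[12] = 25; s[13] = 5; s[14] = 1.
The sequence repeats with period 14.
(247 - 0) mod 14 = 9, so s[247] = s[9] = 22.

22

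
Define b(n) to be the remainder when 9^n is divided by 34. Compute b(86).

21

Computing terms: b(1) = 9,  b(2) = 13,  b(3) = 15,  b(4) = 33,  b(5) = 25,  b(6) = 21,  b(7) = 19,  b(8) = 1,  b(9) = 9.
The sequence repeats with period 8.
(86 - 1) mod 8 = 5, so b(86) = b(6) = 21.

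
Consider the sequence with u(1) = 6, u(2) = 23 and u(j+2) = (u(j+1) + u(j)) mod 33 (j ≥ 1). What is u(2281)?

Computing terms: u(1) = 6; u(2) = 23; u(3) = 29; u(4) = 19; u(5) = 15; u(6) = 1; u(7) = 16; u(8) = 17; u(9) = 0; u(10) = 17; u(11) = 17; u(12) = 1; u(13) = 18; u(14) = 19; u(15) = 4; u(16) = 23; u(17) = 27; u(18) = 17; u(19) = 11; u(20) = 28; u(21) = 6; u(22) = 1; u(23) = 7; u(24) = 8; u(25) = 15; u(26) = 23; u(27) = 5; u(28) = 28; u(29) = 0; u(30) = 28; u(31) = 28; u(32) = 23; u(33) = 18; u(34) = 8; u(35) = 26; u(36) = 1; u(37) = 27; u(38) = 28; u(39) = 22; u(40) = 17; u(41) = 6; u(42) = 23.
Since (u(41), u(42)) = (u(1), u(2)) = (6, 23) (two consecutive terms determine the rest), the sequence is periodic with period 40.
(2281 - 1) mod 40 = 0, so u(2281) = u(1) = 6.

6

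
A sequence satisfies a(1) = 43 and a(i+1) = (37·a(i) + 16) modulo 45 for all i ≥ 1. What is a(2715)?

15

Listing terms: a(1) = 43,  a(2) = 32,  a(3) = 30,  a(4) = 1,  a(5) = 8,  a(6) = 42,  a(7) = 40,  a(8) = 11,  a(9) = 18,  a(10) = 7,  a(11) = 5,  a(12) = 21,  a(13) = 28,  a(14) = 17,  a(15) = 15,  a(16) = 31,  a(17) = 38,  a(18) = 27,  a(19) = 25,  a(20) = 41,  a(21) = 3,  a(22) = 37,  a(23) = 35,  a(24) = 6,  a(25) = 13,  a(26) = 2,  a(27) = 0,  a(28) = 16,  a(29) = 23,  a(30) = 12,  a(31) = 10,  a(32) = 26,  a(33) = 33,  a(34) = 22,  a(35) = 20,  a(36) = 36,  a(37) = 43.
Since a(37) = a(1) = 43, the sequence is periodic with period 36.
So a(2715) = a(1 + ((2715-1) mod 36)) = a(15) = 15.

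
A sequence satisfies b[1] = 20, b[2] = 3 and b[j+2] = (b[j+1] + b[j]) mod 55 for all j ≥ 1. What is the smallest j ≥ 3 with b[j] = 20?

Listing terms: b[1] = 20; b[2] = 3; b[3] = 23; b[4] = 26; b[5] = 49; b[6] = 20; b[7] = 14; b[8] = 34; b[9] = 48; b[10] = 27; b[11] = 20; b[12] = 47; b[13] = 12; b[14] = 4; b[15] = 16; b[16] = 20; b[17] = 36; b[18] = 1; b[19] = 37; b[20] = 38; b[21] = 20; b[22] = 3.
Since (b[21], b[22]) = (b[1], b[2]) = (20, 3) (two consecutive terms determine the rest), the sequence is periodic with period 20.
The value 20 first appears (with j ≥ 3) at b[6].

6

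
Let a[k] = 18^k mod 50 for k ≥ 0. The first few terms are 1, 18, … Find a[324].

26

Listing terms: a[0] = 1; a[1] = 18; a[2] = 24; a[3] = 32; a[4] = 26; a[5] = 18.
Since a[5] = a[1] = 18, the sequence is eventually periodic: after a pre-period of length 1 it cycles with period 4.
For k ≥ 1, a[k] depends only on (k - 1) mod 4. (324 - 1) mod 4 = 3, so a[324] = a[4] = 26.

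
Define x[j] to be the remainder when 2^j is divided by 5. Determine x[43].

x[1] = 2, x[2] = 4, x[3] = 3, x[4] = 1, x[5] = 2.
Since x[5] = x[1] = 2, the sequence is periodic with period 4.
So x[43] = x[1 + ((43-1) mod 4)] = x[3] = 3.

3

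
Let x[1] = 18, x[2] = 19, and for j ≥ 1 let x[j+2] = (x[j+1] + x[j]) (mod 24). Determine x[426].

Computing terms: x[1] = 18; x[2] = 19; x[3] = 13; x[4] = 8; x[5] = 21; x[6] = 5; x[7] = 2; x[8] = 7; x[9] = 9; x[10] = 16; x[11] = 1; x[12] = 17; x[13] = 18; x[14] = 11; x[15] = 5; x[16] = 16; x[17] = 21; x[18] = 13; x[19] = 10; x[20] = 23; x[21] = 9; x[22] = 8; x[23] = 17; x[24] = 1; x[25] = 18; x[26] = 19.
The sequence repeats with period 24.
(426 - 1) mod 24 = 17, so x[426] = x[18] = 13.

13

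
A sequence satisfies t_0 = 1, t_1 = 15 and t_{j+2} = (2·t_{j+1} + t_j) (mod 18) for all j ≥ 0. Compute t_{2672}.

7

We have t_0 = 1; t_1 = 15; t_2 = 13; t_3 = 5; t_4 = 5; t_5 = 15; t_6 = 17; t_7 = 13; t_8 = 7; t_9 = 9; t_{10} = 7; t_{11} = 5; t_{12} = 17; t_{13} = 3; t_{14} = 5; t_{15} = 13; t_{16} = 13; t_{17} = 3; t_{18} = 1; t_{19} = 5; t_{20} = 11; t_{21} = 9; t_{22} = 11; t_{23} = 13; t_{24} = 1; t_{25} = 15.
Since (t_{24}, t_{25}) = (t_0, t_1) = (1, 15) (two consecutive terms determine the rest), the sequence is periodic with period 24.
(2672 - 0) mod 24 = 8, so t_{2672} = t_8 = 7.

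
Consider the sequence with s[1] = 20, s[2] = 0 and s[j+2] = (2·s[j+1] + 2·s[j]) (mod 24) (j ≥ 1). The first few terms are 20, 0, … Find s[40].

8

We have s[1] = 20; s[2] = 0; s[3] = 16; s[4] = 8; s[5] = 0; s[6] = 16.
Since (s[5], s[6]) = (s[2], s[3]) = (0, 16) (two consecutive terms determine the rest), the sequence is eventually periodic: after a pre-period of length 1 it cycles with period 3.
For j ≥ 2, s[j] depends only on (j - 2) mod 3. (40 - 2) mod 3 = 2, so s[40] = s[4] = 8.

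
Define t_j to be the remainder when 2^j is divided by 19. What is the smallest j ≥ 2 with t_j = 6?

14

t_1 = 2,  t_2 = 4,  t_3 = 8,  t_4 = 16,  t_5 = 13,  t_6 = 7,  t_7 = 14,  t_8 = 9,  t_9 = 18,  t_{10} = 17,  t_{11} = 15,  t_{12} = 11,  t_{13} = 3,  t_{14} = 6,  t_{15} = 12,  t_{16} = 5,  t_{17} = 10,  t_{18} = 1,  t_{19} = 2.
Since t_{19} = t_1 = 2, the sequence is periodic with period 18.
The value 6 first appears (with j ≥ 2) at t_{14}.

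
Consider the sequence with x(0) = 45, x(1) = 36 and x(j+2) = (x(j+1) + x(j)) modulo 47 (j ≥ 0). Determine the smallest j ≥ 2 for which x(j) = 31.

29

x(0) = 45, x(1) = 36, x(2) = 34, x(3) = 23, x(4) = 10, x(5) = 33, x(6) = 43, x(7) = 29, x(8) = 25, x(9) = 7, x(10) = 32, x(11) = 39, x(12) = 24, x(13) = 16, x(14) = 40, x(15) = 9, x(16) = 2, x(17) = 11, x(18) = 13, x(19) = 24, x(20) = 37, x(21) = 14, x(22) = 4, x(23) = 18, x(24) = 22, x(25) = 40, x(26) = 15, x(27) = 8, x(28) = 23, x(29) = 31, x(30) = 7, x(31) = 38, x(32) = 45, x(33) = 36.
The sequence repeats with period 32.
The value 31 first appears (with j ≥ 2) at x(29).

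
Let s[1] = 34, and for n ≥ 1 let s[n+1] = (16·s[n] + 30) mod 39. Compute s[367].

34

Listing terms: s[1] = 34; s[2] = 28; s[3] = 10; s[4] = 34.
Since s[4] = s[1] = 34, the sequence is periodic with period 3.
(367 - 1) mod 3 = 0, so s[367] = s[1] = 34.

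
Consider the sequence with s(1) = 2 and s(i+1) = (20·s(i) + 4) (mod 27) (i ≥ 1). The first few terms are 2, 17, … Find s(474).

8

We have s(1) = 2, s(2) = 17, s(3) = 20, s(4) = 26, s(5) = 11, s(6) = 8, s(7) = 2.
Since s(7) = s(1) = 2, the sequence is periodic with period 6.
(474 - 1) mod 6 = 5, so s(474) = s(6) = 8.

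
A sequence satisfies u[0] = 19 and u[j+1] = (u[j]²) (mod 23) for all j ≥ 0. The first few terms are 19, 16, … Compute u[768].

Computing terms: u[0] = 19,  u[1] = 16,  u[2] = 3,  u[3] = 9,  u[4] = 12,  u[5] = 6,  u[6] = 13,  u[7] = 8,  u[8] = 18,  u[9] = 2,  u[10] = 4,  u[11] = 16.
Since u[11] = u[1] = 16, the sequence is eventually periodic: after a pre-period of length 1 it cycles with period 10.
For j ≥ 1, u[j] depends only on (j - 1) mod 10. (768 - 1) mod 10 = 7, so u[768] = u[8] = 18.

18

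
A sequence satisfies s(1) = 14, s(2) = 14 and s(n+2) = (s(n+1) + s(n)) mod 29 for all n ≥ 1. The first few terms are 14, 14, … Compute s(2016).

0

s(1) = 14; s(2) = 14; s(3) = 28; s(4) = 13; s(5) = 12; s(6) = 25; s(7) = 8; s(8) = 4; s(9) = 12; s(10) = 16; s(11) = 28; s(12) = 15; s(13) = 14; s(14) = 0; s(15) = 14; s(16) = 14.
Since (s(15), s(16)) = (s(1), s(2)) = (14, 14) (two consecutive terms determine the rest), the sequence is periodic with period 14.
So s(2016) = s(1 + ((2016-1) mod 14)) = s(14) = 0.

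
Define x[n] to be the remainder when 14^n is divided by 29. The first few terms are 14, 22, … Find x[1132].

x[1] = 14; x[2] = 22; x[3] = 18; x[4] = 20; x[5] = 19; x[6] = 5; x[7] = 12; x[8] = 23; x[9] = 3; x[10] = 13; x[11] = 8; x[12] = 25; x[13] = 2; x[14] = 28; x[15] = 15; x[16] = 7; x[17] = 11; x[18] = 9; x[19] = 10; x[20] = 24; x[21] = 17; x[22] = 6; x[23] = 26; x[24] = 16; x[25] = 21; x[26] = 4; x[27] = 27; x[28] = 1; x[29] = 14.
The sequence repeats with period 28.
(1132 - 1) mod 28 = 11, so x[1132] = x[12] = 25.

25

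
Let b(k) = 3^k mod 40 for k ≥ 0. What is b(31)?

Listing terms: b(0) = 1,  b(1) = 3,  b(2) = 9,  b(3) = 27,  b(4) = 1.
The sequence repeats with period 4.
(31 - 0) mod 4 = 3, so b(31) = b(3) = 27.

27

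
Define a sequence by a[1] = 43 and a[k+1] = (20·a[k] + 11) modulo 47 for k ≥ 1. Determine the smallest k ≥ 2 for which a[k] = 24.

Computing terms: a[1] = 43,  a[2] = 25,  a[3] = 41,  a[4] = 32,  a[5] = 40,  a[6] = 12,  a[7] = 16,  a[8] = 2,  a[9] = 4,  a[10] = 44,  a[11] = 45,  a[12] = 18,  a[13] = 42,  a[14] = 5,  a[15] = 17,  a[16] = 22,  a[17] = 28,  a[18] = 7,  a[19] = 10,  a[20] = 23,  a[21] = 1,  a[22] = 31,  a[23] = 20,  a[24] = 35,  a[25] = 6,  a[26] = 37,  a[27] = 46,  a[28] = 38,  a[29] = 19,  a[30] = 15,  a[31] = 29,  a[32] = 27,  a[33] = 34,  a[34] = 33,  a[35] = 13,  a[36] = 36,  a[37] = 26,  a[38] = 14,  a[39] = 9,  a[40] = 3,  a[41] = 24,  a[42] = 21,  a[43] = 8,  a[44] = 30,  a[45] = 0,  a[46] = 11,  a[47] = 43.
The sequence repeats with period 46.
The value 24 first appears (with k ≥ 2) at a[41].

41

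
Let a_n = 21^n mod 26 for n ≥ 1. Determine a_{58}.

a_1 = 21,  a_2 = 25,  a_3 = 5,  a_4 = 1,  a_5 = 21.
Since a_5 = a_1 = 21, the sequence is periodic with period 4.
(58 - 1) mod 4 = 1, so a_{58} = a_2 = 25.

25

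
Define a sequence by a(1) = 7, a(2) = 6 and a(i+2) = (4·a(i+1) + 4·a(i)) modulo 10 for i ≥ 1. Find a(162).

a(1) = 7,  a(2) = 6,  a(3) = 2,  a(4) = 2,  a(5) = 6,  a(6) = 2.
Since (a(5), a(6)) = (a(2), a(3)) = (6, 2) (two consecutive terms determine the rest), the sequence is eventually periodic: after a pre-period of length 1 it cycles with period 3.
For i ≥ 2, a(i) depends only on (i - 2) mod 3. (162 - 2) mod 3 = 1, so a(162) = a(3) = 2.

2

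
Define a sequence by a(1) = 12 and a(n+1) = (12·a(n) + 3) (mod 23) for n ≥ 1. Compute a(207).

We have a(1) = 12; a(2) = 9; a(3) = 19; a(4) = 1; a(5) = 15; a(6) = 22; a(7) = 14; a(8) = 10; a(9) = 8; a(10) = 7; a(11) = 18; a(12) = 12.
Since a(12) = a(1) = 12, the sequence is periodic with period 11.
So a(207) = a(1 + ((207-1) mod 11)) = a(9) = 8.

8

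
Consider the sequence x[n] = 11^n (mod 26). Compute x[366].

x[1] = 11,  x[2] = 17,  x[3] = 5,  x[4] = 3,  x[5] = 7,  x[6] = 25,  x[7] = 15,  x[8] = 9,  x[9] = 21,  x[10] = 23,  x[11] = 19,  x[12] = 1,  x[13] = 11.
Since x[13] = x[1] = 11, the sequence is periodic with period 12.
(366 - 1) mod 12 = 5, so x[366] = x[6] = 25.

25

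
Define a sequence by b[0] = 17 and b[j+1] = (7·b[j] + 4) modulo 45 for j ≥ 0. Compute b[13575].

29

b[0] = 17, b[1] = 33, b[2] = 10, b[3] = 29, b[4] = 27, b[5] = 13, b[6] = 5, b[7] = 39, b[8] = 7, b[9] = 8, b[10] = 15, b[11] = 19, b[12] = 2, b[13] = 18, b[14] = 40, b[15] = 14, b[16] = 12, b[17] = 43, b[18] = 35, b[19] = 24, b[20] = 37, b[21] = 38, b[22] = 0, b[23] = 4, b[24] = 32, b[25] = 3, b[26] = 25, b[27] = 44, b[28] = 42, b[29] = 28, b[30] = 20, b[31] = 9, b[32] = 22, b[33] = 23, b[34] = 30, b[35] = 34, b[36] = 17.
Since b[36] = b[0] = 17, the sequence is periodic with period 36.
So b[13575] = b[0 + ((13575-0) mod 36)] = b[3] = 29.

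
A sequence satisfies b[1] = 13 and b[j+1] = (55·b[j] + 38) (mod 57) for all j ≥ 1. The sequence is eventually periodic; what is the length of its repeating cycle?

9

b[1] = 13,  b[2] = 12,  b[3] = 14,  b[4] = 10,  b[5] = 18,  b[6] = 2,  b[7] = 34,  b[8] = 27,  b[9] = 41,  b[10] = 13.
Since b[10] = b[1] = 13, the sequence is periodic with period 9.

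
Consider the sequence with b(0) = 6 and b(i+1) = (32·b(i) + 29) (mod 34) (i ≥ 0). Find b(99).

5

b(0) = 6, b(1) = 17, b(2) = 29, b(3) = 5, b(4) = 19, b(5) = 25, b(6) = 13, b(7) = 3, b(8) = 23, b(9) = 17.
Since b(9) = b(1) = 17, the sequence is eventually periodic: after a pre-period of length 1 it cycles with period 8.
For i ≥ 1, b(i) depends only on (i - 1) mod 8. (99 - 1) mod 8 = 2, so b(99) = b(3) = 5.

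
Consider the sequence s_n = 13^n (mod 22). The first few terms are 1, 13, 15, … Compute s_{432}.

Listing terms: s_0 = 1,  s_1 = 13,  s_2 = 15,  s_3 = 19,  s_4 = 5,  s_5 = 21,  s_6 = 9,  s_7 = 7,  s_8 = 3,  s_9 = 17,  s_{10} = 1.
The sequence repeats with period 10.
(432 - 0) mod 10 = 2, so s_{432} = s_2 = 15.

15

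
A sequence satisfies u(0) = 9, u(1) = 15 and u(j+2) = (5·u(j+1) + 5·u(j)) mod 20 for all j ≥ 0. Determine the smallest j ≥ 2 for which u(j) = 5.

6

We have u(0) = 9; u(1) = 15; u(2) = 0; u(3) = 15; u(4) = 15; u(5) = 10; u(6) = 5; u(7) = 15; u(8) = 0.
Since (u(7), u(8)) = (u(1), u(2)) = (15, 0) (two consecutive terms determine the rest), the sequence is eventually periodic: after a pre-period of length 1 it cycles with period 6.
The value 5 first appears (with j ≥ 2) at u(6).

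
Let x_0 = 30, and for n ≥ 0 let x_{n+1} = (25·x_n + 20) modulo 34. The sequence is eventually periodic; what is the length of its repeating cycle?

Listing terms: x_0 = 30, x_1 = 22, x_2 = 26, x_3 = 24, x_4 = 8, x_5 = 16, x_6 = 12, x_7 = 14, x_8 = 30.
Since x_8 = x_0 = 30, the sequence is periodic with period 8.

8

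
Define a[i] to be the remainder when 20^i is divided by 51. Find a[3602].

43

Computing terms: a[1] = 20, a[2] = 43, a[3] = 44, a[4] = 13, a[5] = 5, a[6] = 49, a[7] = 11, a[8] = 16, a[9] = 14, a[10] = 25, a[11] = 41, a[12] = 4, a[13] = 29, a[14] = 19, a[15] = 23, a[16] = 1, a[17] = 20.
The sequence repeats with period 16.
So a[3602] = a[1 + ((3602-1) mod 16)] = a[2] = 43.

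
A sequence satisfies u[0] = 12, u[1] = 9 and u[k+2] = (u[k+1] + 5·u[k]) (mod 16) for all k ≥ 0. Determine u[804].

12

u[0] = 12, u[1] = 9, u[2] = 5, u[3] = 2, u[4] = 11, u[5] = 5, u[6] = 12, u[7] = 5, u[8] = 1, u[9] = 10, u[10] = 15, u[11] = 1, u[12] = 12, u[13] = 1, u[14] = 13, u[15] = 2, u[16] = 3, u[17] = 13, u[18] = 12, u[19] = 13, u[20] = 9, u[21] = 10, u[22] = 7, u[23] = 9, u[24] = 12, u[25] = 9.
The sequence repeats with period 24.
(804 - 0) mod 24 = 12, so u[804] = u[12] = 12.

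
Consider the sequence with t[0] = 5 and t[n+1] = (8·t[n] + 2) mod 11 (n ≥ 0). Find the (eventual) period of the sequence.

Computing terms: t[0] = 5, t[1] = 9, t[2] = 8, t[3] = 0, t[4] = 2, t[5] = 7, t[6] = 3, t[7] = 4, t[8] = 1, t[9] = 10, t[10] = 5.
Since t[10] = t[0] = 5, the sequence is periodic with period 10.

10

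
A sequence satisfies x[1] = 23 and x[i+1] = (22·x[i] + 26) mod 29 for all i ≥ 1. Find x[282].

10

We have x[1] = 23,  x[2] = 10,  x[3] = 14,  x[4] = 15,  x[5] = 8,  x[6] = 28,  x[7] = 4,  x[8] = 27,  x[9] = 11,  x[10] = 7,  x[11] = 6,  x[12] = 13,  x[13] = 22,  x[14] = 17,  x[15] = 23.
Since x[15] = x[1] = 23, the sequence is periodic with period 14.
(282 - 1) mod 14 = 1, so x[282] = x[2] = 10.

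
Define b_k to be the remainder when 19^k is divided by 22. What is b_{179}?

b_0 = 1; b_1 = 19; b_2 = 9; b_3 = 17; b_4 = 15; b_5 = 21; b_6 = 3; b_7 = 13; b_8 = 5; b_9 = 7; b_{10} = 1.
The sequence repeats with period 10.
(179 - 0) mod 10 = 9, so b_{179} = b_9 = 7.

7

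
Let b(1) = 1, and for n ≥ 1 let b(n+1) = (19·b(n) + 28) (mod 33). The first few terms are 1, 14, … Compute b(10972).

Listing terms: b(1) = 1,  b(2) = 14,  b(3) = 30,  b(4) = 4,  b(5) = 5,  b(6) = 24,  b(7) = 22,  b(8) = 17,  b(9) = 21,  b(10) = 31,  b(11) = 23,  b(12) = 3,  b(13) = 19,  b(14) = 26,  b(15) = 27,  b(16) = 13,  b(17) = 11,  b(18) = 6,  b(19) = 10,  b(20) = 20,  b(21) = 12,  b(22) = 25,  b(23) = 8,  b(24) = 15,  b(25) = 16,  b(26) = 2,  b(27) = 0,  b(28) = 28,  b(29) = 32,  b(30) = 9,  b(31) = 1.
The sequence repeats with period 30.
(10972 - 1) mod 30 = 21, so b(10972) = b(22) = 25.

25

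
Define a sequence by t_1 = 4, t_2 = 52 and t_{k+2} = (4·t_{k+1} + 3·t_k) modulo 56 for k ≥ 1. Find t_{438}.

Listing terms: t_1 = 4,  t_2 = 52,  t_3 = 52,  t_4 = 28,  t_5 = 44,  t_6 = 36,  t_7 = 52,  t_8 = 36,  t_9 = 20,  t_{10} = 20,  t_{11} = 28,  t_{12} = 4,  t_{13} = 44,  t_{14} = 20,  t_{15} = 44,  t_{16} = 12,  t_{17} = 12,  t_{18} = 28,  t_{19} = 36,  t_{20} = 4,  t_{21} = 12,  t_{22} = 4,  t_{23} = 52.
Since (t_{22}, t_{23}) = (t_1, t_2) = (4, 52) (two consecutive terms determine the rest), the sequence is periodic with period 21.
So t_{438} = t_{1 + ((438-1) mod 21)} = t_{18} = 28.

28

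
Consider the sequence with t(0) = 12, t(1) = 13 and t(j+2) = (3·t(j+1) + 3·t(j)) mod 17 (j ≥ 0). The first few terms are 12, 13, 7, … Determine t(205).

16

Computing terms: t(0) = 12,  t(1) = 13,  t(2) = 7,  t(3) = 9,  t(4) = 14,  t(5) = 1,  t(6) = 11,  t(7) = 2,  t(8) = 5,  t(9) = 4,  t(10) = 10,  t(11) = 8,  t(12) = 3,  t(13) = 16,  t(14) = 6,  t(15) = 15,  t(16) = 12,  t(17) = 13.
Since (t(16), t(17)) = (t(0), t(1)) = (12, 13) (two consecutive terms determine the rest), the sequence is periodic with period 16.
So t(205) = t(0 + ((205-0) mod 16)) = t(13) = 16.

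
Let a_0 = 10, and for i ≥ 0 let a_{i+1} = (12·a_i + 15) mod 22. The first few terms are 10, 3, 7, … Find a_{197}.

17

Listing terms: a_0 = 10,  a_1 = 3,  a_2 = 7,  a_3 = 11,  a_4 = 15,  a_5 = 19,  a_6 = 1,  a_7 = 5,  a_8 = 9,  a_9 = 13,  a_{10} = 17,  a_{11} = 21,  a_{12} = 3.
Since a_{12} = a_1 = 3, the sequence is eventually periodic: after a pre-period of length 1 it cycles with period 11.
For i ≥ 1, a_i depends only on (i - 1) mod 11. (197 - 1) mod 11 = 9, so a_{197} = a_{10} = 17.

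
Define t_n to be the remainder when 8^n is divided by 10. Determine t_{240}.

Listing terms: t_1 = 8, t_2 = 4, t_3 = 2, t_4 = 6, t_5 = 8.
Since t_5 = t_1 = 8, the sequence is periodic with period 4.
(240 - 1) mod 4 = 3, so t_{240} = t_4 = 6.

6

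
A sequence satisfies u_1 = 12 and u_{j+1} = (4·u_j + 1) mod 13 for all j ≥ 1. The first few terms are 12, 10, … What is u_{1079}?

11

Listing terms: u_1 = 12, u_2 = 10, u_3 = 2, u_4 = 9, u_5 = 11, u_6 = 6, u_7 = 12.
Since u_7 = u_1 = 12, the sequence is periodic with period 6.
(1079 - 1) mod 6 = 4, so u_{1079} = u_5 = 11.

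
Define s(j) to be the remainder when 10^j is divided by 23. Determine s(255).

Computing terms: s(0) = 1, s(1) = 10, s(2) = 8, s(3) = 11, s(4) = 18, s(5) = 19, s(6) = 6, s(7) = 14, s(8) = 2, s(9) = 20, s(10) = 16, s(11) = 22, s(12) = 13, s(13) = 15, s(14) = 12, s(15) = 5, s(16) = 4, s(17) = 17, s(18) = 9, s(19) = 21, s(20) = 3, s(21) = 7, s(22) = 1.
Since s(22) = s(0) = 1, the sequence is periodic with period 22.
(255 - 0) mod 22 = 13, so s(255) = s(13) = 15.

15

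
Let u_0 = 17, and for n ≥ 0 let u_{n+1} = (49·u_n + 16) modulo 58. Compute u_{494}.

5

Listing terms: u_0 = 17, u_1 = 37, u_2 = 31, u_3 = 27, u_4 = 5, u_5 = 29, u_6 = 45, u_7 = 17.
Since u_7 = u_0 = 17, the sequence is periodic with period 7.
(494 - 0) mod 7 = 4, so u_{494} = u_4 = 5.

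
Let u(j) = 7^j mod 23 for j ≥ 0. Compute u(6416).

2

Listing terms: u(0) = 1; u(1) = 7; u(2) = 3; u(3) = 21; u(4) = 9; u(5) = 17; u(6) = 4; u(7) = 5; u(8) = 12; u(9) = 15; u(10) = 13; u(11) = 22; u(12) = 16; u(13) = 20; u(14) = 2; u(15) = 14; u(16) = 6; u(17) = 19; u(18) = 18; u(19) = 11; u(20) = 8; u(21) = 10; u(22) = 1.
The sequence repeats with period 22.
So u(6416) = u(0 + ((6416-0) mod 22)) = u(14) = 2.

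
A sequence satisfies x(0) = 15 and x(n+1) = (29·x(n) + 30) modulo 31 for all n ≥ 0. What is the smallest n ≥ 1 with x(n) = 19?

We have x(0) = 15, x(1) = 0, x(2) = 30, x(3) = 1, x(4) = 28, x(5) = 5, x(6) = 20, x(7) = 21, x(8) = 19, x(9) = 23, x(10) = 15.
The sequence repeats with period 10.
The value 19 first appears (with n ≥ 1) at x(8).

8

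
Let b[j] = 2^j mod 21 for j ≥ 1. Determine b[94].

Computing terms: b[1] = 2; b[2] = 4; b[3] = 8; b[4] = 16; b[5] = 11; b[6] = 1; b[7] = 2.
The sequence repeats with period 6.
So b[94] = b[1 + ((94-1) mod 6)] = b[4] = 16.

16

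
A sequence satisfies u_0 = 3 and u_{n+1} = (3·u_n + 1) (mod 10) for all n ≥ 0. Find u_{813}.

Computing terms: u_0 = 3, u_1 = 0, u_2 = 1, u_3 = 4, u_4 = 3.
The sequence repeats with period 4.
So u_{813} = u_{0 + ((813-0) mod 4)} = u_1 = 0.

0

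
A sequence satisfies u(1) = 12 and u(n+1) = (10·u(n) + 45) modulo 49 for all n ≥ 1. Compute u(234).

10

Listing terms: u(1) = 12,  u(2) = 18,  u(3) = 29,  u(4) = 41,  u(5) = 14,  u(6) = 38,  u(7) = 33,  u(8) = 32,  u(9) = 22,  u(10) = 20,  u(11) = 0,  u(12) = 45,  u(13) = 5,  u(14) = 46,  u(15) = 15,  u(16) = 48,  u(17) = 35,  u(18) = 3,  u(19) = 26,  u(20) = 11,  u(21) = 8,  u(22) = 27,  u(23) = 21,  u(24) = 10,  u(25) = 47,  u(26) = 25,  u(27) = 1,  u(28) = 6,  u(29) = 7,  u(30) = 17,  u(31) = 19,  u(32) = 39,  u(33) = 43,  u(34) = 34,  u(35) = 42,  u(36) = 24,  u(37) = 40,  u(38) = 4,  u(39) = 36,  u(40) = 13,  u(41) = 28,  u(42) = 31,  u(43) = 12.
Since u(43) = u(1) = 12, the sequence is periodic with period 42.
(234 - 1) mod 42 = 23, so u(234) = u(24) = 10.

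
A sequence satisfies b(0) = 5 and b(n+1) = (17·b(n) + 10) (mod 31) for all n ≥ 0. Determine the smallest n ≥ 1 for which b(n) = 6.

We have b(0) = 5; b(1) = 2; b(2) = 13; b(3) = 14; b(4) = 0; b(5) = 10; b(6) = 25; b(7) = 1; b(8) = 27; b(9) = 4; b(10) = 16; b(11) = 3; b(12) = 30; b(13) = 24; b(14) = 15; b(15) = 17; b(16) = 20; b(17) = 9; b(18) = 8; b(19) = 22; b(20) = 12; b(21) = 28; b(22) = 21; b(23) = 26; b(24) = 18; b(25) = 6; b(26) = 19; b(27) = 23; b(28) = 29; b(29) = 7; b(30) = 5.
The sequence repeats with period 30.
The value 6 first appears (with n ≥ 1) at b(25).

25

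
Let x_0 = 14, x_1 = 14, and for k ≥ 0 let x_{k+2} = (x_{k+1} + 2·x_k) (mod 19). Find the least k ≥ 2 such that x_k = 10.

Listing terms: x_0 = 14; x_1 = 14; x_2 = 4; x_3 = 13; x_4 = 2; x_5 = 9; x_6 = 13; x_7 = 12; x_8 = 0; x_9 = 5; x_{10} = 5; x_{11} = 15; x_{12} = 6; x_{13} = 17; x_{14} = 10; x_{15} = 6; x_{16} = 7; x_{17} = 0; x_{18} = 14; x_{19} = 14.
Since (x_{18}, x_{19}) = (x_0, x_1) = (14, 14) (two consecutive terms determine the rest), the sequence is periodic with period 18.
The value 10 first appears (with k ≥ 2) at x_{14}.

14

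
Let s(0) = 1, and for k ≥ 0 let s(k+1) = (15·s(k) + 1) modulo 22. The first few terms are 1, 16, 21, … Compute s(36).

5

We have s(0) = 1,  s(1) = 16,  s(2) = 21,  s(3) = 8,  s(4) = 11,  s(5) = 12,  s(6) = 5,  s(7) = 10,  s(8) = 19,  s(9) = 0,  s(10) = 1.
The sequence repeats with period 10.
So s(36) = s(0 + ((36-0) mod 10)) = s(6) = 5.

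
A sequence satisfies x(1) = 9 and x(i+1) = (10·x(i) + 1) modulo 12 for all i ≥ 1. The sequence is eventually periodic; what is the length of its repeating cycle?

x(1) = 9; x(2) = 7; x(3) = 11; x(4) = 3; x(5) = 7.
Since x(5) = x(2) = 7, the sequence is eventually periodic: after a pre-period of length 1 it cycles with period 3.

3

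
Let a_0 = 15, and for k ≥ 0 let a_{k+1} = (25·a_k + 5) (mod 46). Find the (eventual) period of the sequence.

Computing terms: a_0 = 15, a_1 = 12, a_2 = 29, a_3 = 40, a_4 = 39, a_5 = 14, a_6 = 33, a_7 = 2, a_8 = 9, a_9 = 0, a_{10} = 5, a_{11} = 38, a_{12} = 35, a_{13} = 6, a_{14} = 17, a_{15} = 16, a_{16} = 37, a_{17} = 10, a_{18} = 25, a_{19} = 32, a_{20} = 23, a_{21} = 28, a_{22} = 15.
The sequence repeats with period 22.

22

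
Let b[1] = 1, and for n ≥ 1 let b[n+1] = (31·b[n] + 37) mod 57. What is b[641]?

41

We have b[1] = 1, b[2] = 11, b[3] = 36, b[4] = 13, b[5] = 41, b[6] = 54, b[7] = 1.
Since b[7] = b[1] = 1, the sequence is periodic with period 6.
So b[641] = b[1 + ((641-1) mod 6)] = b[5] = 41.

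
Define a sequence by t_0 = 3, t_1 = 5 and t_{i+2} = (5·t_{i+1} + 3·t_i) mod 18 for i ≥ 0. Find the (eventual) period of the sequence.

6

t_0 = 3; t_1 = 5; t_2 = 16; t_3 = 5; t_4 = 1; t_5 = 2; t_6 = 13; t_7 = 17; t_8 = 16; t_9 = 5.
Since (t_8, t_9) = (t_2, t_3) = (16, 5) (two consecutive terms determine the rest), the sequence is eventually periodic: after a pre-period of length 2 it cycles with period 6.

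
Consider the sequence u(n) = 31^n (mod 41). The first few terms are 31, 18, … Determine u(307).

23

We have u(1) = 31; u(2) = 18; u(3) = 25; u(4) = 37; u(5) = 40; u(6) = 10; u(7) = 23; u(8) = 16; u(9) = 4; u(10) = 1; u(11) = 31.
Since u(11) = u(1) = 31, the sequence is periodic with period 10.
(307 - 1) mod 10 = 6, so u(307) = u(7) = 23.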